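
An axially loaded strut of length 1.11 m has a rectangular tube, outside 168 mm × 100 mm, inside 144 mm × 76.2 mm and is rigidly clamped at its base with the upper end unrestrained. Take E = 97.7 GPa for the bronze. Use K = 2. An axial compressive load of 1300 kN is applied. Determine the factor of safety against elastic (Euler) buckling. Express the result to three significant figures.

Weak-axis I_min = (h_o·b_o³ − h_i·b_i³)/12 with b_o = 100, b_i = 76.20 mm (shorter outer/inner sides).
I_min = (168×100³ − 144.0×76.20³)/12 = 8.691×10^6 mm⁴
I = 8.691×10^6 mm⁴ = 8.691×10^-6 m⁴
Effective length L_e = K·L = 2 × 1.11 = 2.220 m
P_cr = π²EI / L_e² = π² × 97.7×10⁹ × 8.691×10^-6 / 2.220² = 1.700×10^6 N
Factor of safety n = P_cr / P = 1700.3 / 1300 = 1.31

n ≈ 1.31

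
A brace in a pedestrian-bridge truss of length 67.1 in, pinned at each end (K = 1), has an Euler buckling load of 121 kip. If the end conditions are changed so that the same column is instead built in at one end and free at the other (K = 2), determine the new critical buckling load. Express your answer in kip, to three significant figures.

P_cr ∝ 1/K², so P_cr,new = P_cr,old × (K_old/K_new)² = 121 × (1/2)²
= 121 × 0.2500 = 30.2 kip

P_cr ≈ 30.2 kip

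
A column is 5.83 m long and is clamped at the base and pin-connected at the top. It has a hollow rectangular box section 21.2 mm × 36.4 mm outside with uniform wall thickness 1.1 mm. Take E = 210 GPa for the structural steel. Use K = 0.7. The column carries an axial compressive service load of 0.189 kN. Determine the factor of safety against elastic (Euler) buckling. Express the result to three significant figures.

n ≈ 6.16

Inner dimensions: h_i = 36.4 − 2×1.1 = 34.20 mm, b_i = 21.2 − 2×1.1 = 19.00 mm
Weak-axis I_min = (h_o·b_o³ − h_i·b_i³)/12 with b_o = 21.2, b_i = 19.00 mm (shorter outer/inner sides).
I_min = (36.4×21.2³ − 34.20×19.00³)/12 = 9.354×10^3 mm⁴
I = 9.354×10^3 mm⁴ = 9.354×10^-9 m⁴
Effective length L_e = K·L = 0.7 × 5.83 = 4.081 m
P_cr = π²EI / L_e² = π² × 210×10⁹ × 9.354×10^-9 / 4.081² = 1.164×10^3 N
Factor of safety n = P_cr / P = 1.1641 / 0.189 = 6.16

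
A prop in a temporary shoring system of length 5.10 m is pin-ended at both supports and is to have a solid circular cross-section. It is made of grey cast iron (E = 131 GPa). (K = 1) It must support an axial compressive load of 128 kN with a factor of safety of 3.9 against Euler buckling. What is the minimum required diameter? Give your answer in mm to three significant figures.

d ≈ 120 mm

Required P_cr = n·P = 3.9 × 128 = 499.2 kN
L_e = K·L = 1 × 5.10 = 5.100 m
Required I = P_cr·L_e²/(π²E) = 4.992×10^5 × 5.100² / (π² × 1.31×10^11) = 1.004×10^-5 m⁴
I_req = 1.004×10^7 mm⁴
Solid circle: I = πd⁴/64  ⇒  d = (64I/π)^(1/4) = (64×1.004×10^7/π)^(1/4) = 120 mm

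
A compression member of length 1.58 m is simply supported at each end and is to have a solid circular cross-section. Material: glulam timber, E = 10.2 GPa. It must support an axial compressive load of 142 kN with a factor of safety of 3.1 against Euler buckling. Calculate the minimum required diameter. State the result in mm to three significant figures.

Required P_cr = n·P = 3.1 × 142 = 440.2 kN
L_e = K·L = 1 × 1.58 = 1.580 m
Required I = P_cr·L_e²/(π²E) = 4.402×10^5 × 1.580² / (π² × 1.02×10^10) = 1.092×10^-5 m⁴
I_req = 1.092×10^7 mm⁴
Solid circle: I = πd⁴/64  ⇒  d = (64I/π)^(1/4) = (64×1.092×10^7/π)^(1/4) = 122 mm

d ≈ 122 mm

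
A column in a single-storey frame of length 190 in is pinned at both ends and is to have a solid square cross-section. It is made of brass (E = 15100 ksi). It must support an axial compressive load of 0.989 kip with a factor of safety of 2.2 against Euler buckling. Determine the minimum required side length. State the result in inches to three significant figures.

Required P_cr = n·P = 2.2 × 0.989 = 2.176 kip
L_e = K·L = 1 × 190 = 190.0 in
Required I = P_cr·L_e²/(π²E) = 2.176×10^3 × 190.0² / (π² × 1.51×10^7) = 0.5270 in⁴
Solid square: I = a⁴/12  ⇒  a = (12I)^(1/4) = (12×0.5270)^(1/4) = 1.59 in

a ≈ 1.59 in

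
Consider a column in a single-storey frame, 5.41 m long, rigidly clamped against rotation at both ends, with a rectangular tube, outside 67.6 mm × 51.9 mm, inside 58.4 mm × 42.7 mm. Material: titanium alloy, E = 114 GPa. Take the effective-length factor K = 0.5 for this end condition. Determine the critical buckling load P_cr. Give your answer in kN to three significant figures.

Weak-axis I_min = (h_o·b_o³ − h_i·b_i³)/12 with b_o = 51.9, b_i = 42.70 mm (shorter outer/inner sides).
I_min = (67.6×51.9³ − 58.40×42.70³)/12 = 4.086×10^5 mm⁴
I = 4.086×10^5 mm⁴ = 4.086×10^-7 m⁴
Effective length L_e = K·L = 0.5 × 5.41 = 2.705 m
P_cr = π²EI / L_e² = π² × 114×10⁹ × 4.086×10^-7 / 2.705² = 6.284×10^4 N

P_cr ≈ 62.8 kN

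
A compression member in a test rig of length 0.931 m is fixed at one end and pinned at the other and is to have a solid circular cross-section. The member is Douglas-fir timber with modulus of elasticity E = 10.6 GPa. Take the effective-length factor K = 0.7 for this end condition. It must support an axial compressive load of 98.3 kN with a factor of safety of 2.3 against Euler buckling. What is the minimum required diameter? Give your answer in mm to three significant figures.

d ≈ 65.8 mm

Required P_cr = n·P = 2.3 × 98.3 = 226.1 kN
L_e = K·L = 0.7 × 0.931 = 0.6517 m
Required I = P_cr·L_e²/(π²E) = 2.261×10^5 × 0.6517² / (π² × 1.06×10^10) = 9.178×10^-7 m⁴
I_req = 9.178×10^5 mm⁴
Solid circle: I = πd⁴/64  ⇒  d = (64I/π)^(1/4) = (64×9.178×10^5/π)^(1/4) = 65.8 mm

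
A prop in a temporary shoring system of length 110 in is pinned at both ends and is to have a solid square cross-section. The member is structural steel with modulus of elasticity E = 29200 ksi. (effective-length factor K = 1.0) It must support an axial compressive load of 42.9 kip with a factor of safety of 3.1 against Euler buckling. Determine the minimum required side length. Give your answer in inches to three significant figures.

a ≈ 2.86 in

Required P_cr = n·P = 3.1 × 42.9 = 133.0 kip
L_e = K·L = 1 × 110 = 110.0 in
Required I = P_cr·L_e²/(π²E) = 1.330×10^5 × 110.0² / (π² × 2.92×10^7) = 5.584 in⁴
Solid square: I = a⁴/12  ⇒  a = (12I)^(1/4) = (12×5.584)^(1/4) = 2.86 in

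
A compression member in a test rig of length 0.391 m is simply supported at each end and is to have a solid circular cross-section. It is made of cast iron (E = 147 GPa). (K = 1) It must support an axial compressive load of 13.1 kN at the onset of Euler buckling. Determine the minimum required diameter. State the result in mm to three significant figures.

L_e = K·L = 1 × 0.391 = 0.3910 m
Required I = P_cr·L_e²/(π²E) = 1.310×10^4 × 0.3910² / (π² × 1.47×10^11) = 1.380×10^-9 m⁴
I_req = 1.380×10^3 mm⁴
Solid circle: I = πd⁴/64  ⇒  d = (64I/π)^(1/4) = (64×1.380×10^3/π)^(1/4) = 12.9 mm

d ≈ 12.9 mm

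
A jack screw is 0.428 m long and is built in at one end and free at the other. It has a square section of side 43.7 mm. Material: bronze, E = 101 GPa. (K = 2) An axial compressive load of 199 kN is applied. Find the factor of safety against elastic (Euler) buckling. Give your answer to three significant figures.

I = a⁴/12 = 43.7⁴/12 = 3.039×10^5 mm⁴
I = 3.039×10^5 mm⁴ = 3.039×10^-7 m⁴
Effective length L_e = K·L = 2 × 0.428 = 0.8560 m
P_cr = π²EI / L_e² = π² × 101×10⁹ × 3.039×10^-7 / 0.8560² = 4.134×10^5 N
Factor of safety n = P_cr / P = 413.45 / 199 = 2.08

n ≈ 2.08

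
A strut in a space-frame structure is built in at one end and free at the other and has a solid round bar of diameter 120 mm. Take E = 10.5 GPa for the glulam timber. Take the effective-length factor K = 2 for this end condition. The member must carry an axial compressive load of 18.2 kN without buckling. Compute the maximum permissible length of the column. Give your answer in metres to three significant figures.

I = πd⁴/64 = π×120⁴/64 = 1.018×10^7 mm⁴
I = 1.018×10^-5 m⁴
At the buckling limit P_cr = P = 1.820×10^4 N
From P_cr = π²EI/(K·L)²:  L = (1/K)·√(π²EI/P_cr) = (1/2)·√(π²×1.05×10^10×1.018×10^-5/1.820×10^4)
L = 3.81 m

L_max ≈ 3.81 m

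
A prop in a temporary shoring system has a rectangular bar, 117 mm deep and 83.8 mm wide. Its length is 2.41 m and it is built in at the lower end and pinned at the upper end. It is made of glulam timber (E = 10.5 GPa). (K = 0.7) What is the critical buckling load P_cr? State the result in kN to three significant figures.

Buckling occurs about the weak axis: I_min = h·b³/12 with b = 83.8 mm (the shorter side).
I_min = 117×83.8³/12 = 5.738×10^6 mm⁴
I = 5.738×10^6 mm⁴ = 5.738×10^-6 m⁴
Effective length L_e = K·L = 0.7 × 2.41 = 1.687 m
P_cr = π²EI / L_e² = π² × 10.5×10⁹ × 5.738×10^-6 / 1.687² = 2.089×10^5 N

P_cr ≈ 209 kN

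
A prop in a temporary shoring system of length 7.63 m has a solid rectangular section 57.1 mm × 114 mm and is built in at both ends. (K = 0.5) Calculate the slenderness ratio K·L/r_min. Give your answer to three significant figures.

Buckling occurs about the weak axis: I_min = h·b³/12 with b = 57.1 mm (the shorter side).
I_min = 114×57.1³/12 = 1.769×10^6 mm⁴
A = 6.509×10^3 mm²;  r_min = √(I/A) = √(1.769×10^6/6.509×10^3) = 16.48 mm
L_e = K·L = 0.5 × 7.63 m = 3.815 m = 3815.0 mm
λ = L_e / r_min = 3815.0 / 16.48 = 231

λ ≈ 231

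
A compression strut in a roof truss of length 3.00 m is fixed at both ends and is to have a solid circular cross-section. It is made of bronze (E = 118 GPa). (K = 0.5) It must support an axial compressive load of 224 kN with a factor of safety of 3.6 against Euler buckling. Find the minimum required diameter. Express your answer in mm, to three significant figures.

d ≈ 75.1 mm

Required P_cr = n·P = 3.6 × 224 = 806.4 kN
L_e = K·L = 0.5 × 3.00 = 1.500 m
Required I = P_cr·L_e²/(π²E) = 8.064×10^5 × 1.500² / (π² × 1.18×10^11) = 1.558×10^-6 m⁴
I_req = 1.558×10^6 mm⁴
Solid circle: I = πd⁴/64  ⇒  d = (64I/π)^(1/4) = (64×1.558×10^6/π)^(1/4) = 75.1 mm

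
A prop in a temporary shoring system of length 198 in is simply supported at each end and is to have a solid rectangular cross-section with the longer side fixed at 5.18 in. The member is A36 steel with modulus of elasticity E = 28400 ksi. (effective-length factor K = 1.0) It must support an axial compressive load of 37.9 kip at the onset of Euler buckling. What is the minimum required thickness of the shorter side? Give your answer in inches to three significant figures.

L_e = K·L = 1 × 198 = 198.0 in
Required I = P_cr·L_e²/(π²E) = 3.790×10^4 × 198.0² / (π² × 2.84×10^7) = 5.301 in⁴
Rectangle, weak axis: I_min = h·b³/12 with h = 5.18 in fixed  ⇒  b = (12I/h)^(1/3) = 2.31 in

b ≈ 2.31 in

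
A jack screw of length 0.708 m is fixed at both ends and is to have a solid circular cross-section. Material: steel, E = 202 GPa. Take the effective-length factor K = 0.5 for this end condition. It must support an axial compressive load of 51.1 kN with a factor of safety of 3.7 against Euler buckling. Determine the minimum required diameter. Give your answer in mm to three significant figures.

Required P_cr = n·P = 3.7 × 51.1 = 189.1 kN
L_e = K·L = 0.5 × 0.708 = 0.3540 m
Required I = P_cr·L_e²/(π²E) = 1.891×10^5 × 0.3540² / (π² × 2.02×10^11) = 1.188×10^-8 m⁴
I_req = 1.188×10^4 mm⁴
Solid circle: I = πd⁴/64  ⇒  d = (64I/π)^(1/4) = (64×1.188×10^4/π)^(1/4) = 22.2 mm

d ≈ 22.2 mm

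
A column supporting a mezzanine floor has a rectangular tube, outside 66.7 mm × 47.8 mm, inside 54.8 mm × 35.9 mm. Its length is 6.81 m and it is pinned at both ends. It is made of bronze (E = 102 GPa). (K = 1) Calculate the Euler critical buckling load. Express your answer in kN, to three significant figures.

P_cr ≈ 8.59 kN

Weak-axis I_min = (h_o·b_o³ − h_i·b_i³)/12 with b_o = 47.8, b_i = 35.90 mm (shorter outer/inner sides).
I_min = (66.7×47.8³ − 54.80×35.90³)/12 = 3.958×10^5 mm⁴
I = 3.958×10^5 mm⁴ = 3.958×10^-7 m⁴
Effective length L_e = K·L = 1 × 6.81 = 6.810 m
P_cr = π²EI / L_e² = π² × 102×10⁹ × 3.958×10^-7 / 6.810² = 8.591×10^3 N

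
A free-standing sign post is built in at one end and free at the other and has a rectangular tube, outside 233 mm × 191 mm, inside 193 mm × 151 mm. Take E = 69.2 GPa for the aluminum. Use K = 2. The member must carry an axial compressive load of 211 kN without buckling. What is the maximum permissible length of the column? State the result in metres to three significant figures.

Weak-axis I_min = (h_o·b_o³ − h_i·b_i³)/12 with b_o = 191, b_i = 151.0 mm (shorter outer/inner sides).
I_min = (233×191³ − 193.0×151.0³)/12 = 7.992×10^7 mm⁴
I = 7.992×10^-5 m⁴
At the buckling limit P_cr = P = 2.110×10^5 N
From P_cr = π²EI/(K·L)²:  L = (1/K)·√(π²EI/P_cr) = (1/2)·√(π²×6.92×10^10×7.992×10^-5/2.110×10^5)
L = 8.04 m

L_max ≈ 8.04 m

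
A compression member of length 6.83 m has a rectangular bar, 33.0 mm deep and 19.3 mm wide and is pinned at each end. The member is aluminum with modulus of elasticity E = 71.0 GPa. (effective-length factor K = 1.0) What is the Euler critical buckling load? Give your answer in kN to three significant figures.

P_cr ≈ 0.297 kN

Buckling occurs about the weak axis: I_min = h·b³/12 with b = 19.3 mm (the shorter side).
I_min = 33.0×19.3³/12 = 1.977×10^4 mm⁴
I = 1.977×10^4 mm⁴ = 1.977×10^-8 m⁴
Effective length L_e = K·L = 1 × 6.83 = 6.830 m
P_cr = π²EI / L_e² = π² × 71.0×10⁹ × 1.977×10^-8 / 6.830² = 297.0 N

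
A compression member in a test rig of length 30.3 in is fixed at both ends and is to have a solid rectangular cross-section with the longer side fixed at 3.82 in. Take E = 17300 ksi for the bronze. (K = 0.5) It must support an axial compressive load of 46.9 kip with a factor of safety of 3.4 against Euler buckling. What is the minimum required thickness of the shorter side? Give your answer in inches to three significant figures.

Required P_cr = n·P = 3.4 × 46.9 = 159.5 kip
L_e = K·L = 0.5 × 30.3 = 15.15 in
Required I = P_cr·L_e²/(π²E) = 1.595×10^5 × 15.15² / (π² × 1.73×10^7) = 0.2144 in⁴
Rectangle, weak axis: I_min = h·b³/12 with h = 3.82 in fixed  ⇒  b = (12I/h)^(1/3) = 0.876 in

b ≈ 0.876 in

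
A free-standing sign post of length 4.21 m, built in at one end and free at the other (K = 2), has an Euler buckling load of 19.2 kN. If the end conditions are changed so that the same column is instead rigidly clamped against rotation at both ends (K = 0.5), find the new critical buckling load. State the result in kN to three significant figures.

P_cr ≈ 307 kN

P_cr ∝ 1/K², so P_cr,new = P_cr,old × (K_old/K_new)² = 19.2 × (2/0.5)²
= 19.2 × 16.00 = 307 kN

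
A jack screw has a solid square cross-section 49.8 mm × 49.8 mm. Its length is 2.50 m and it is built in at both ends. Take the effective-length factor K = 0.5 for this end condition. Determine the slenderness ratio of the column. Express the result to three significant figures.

λ ≈ 87.0

For a square r = a/√12 = 49.8/√12 = 14.38 mm
L_e = K·L = 0.5 × 2.50 m = 1.250 m = 1250.0 mm
λ = L_e / r_min = 1250.0 / 14.38 = 87.0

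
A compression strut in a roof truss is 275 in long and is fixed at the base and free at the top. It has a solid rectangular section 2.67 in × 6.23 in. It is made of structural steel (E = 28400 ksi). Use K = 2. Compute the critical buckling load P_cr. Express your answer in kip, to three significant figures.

Buckling occurs about the weak axis: I_min = h·b³/12 with b = 2.67 in (the shorter side).
I_min = 6.23×2.67³/12 = 9.882 in⁴
Effective length L_e = K·L = 2 × 275 = 550.0 in
P_cr = π²EI / L_e² = π² × 28400×10³ × 9.882 / 550.0² = 9.157×10^3 lb

P_cr ≈ 9.16 kip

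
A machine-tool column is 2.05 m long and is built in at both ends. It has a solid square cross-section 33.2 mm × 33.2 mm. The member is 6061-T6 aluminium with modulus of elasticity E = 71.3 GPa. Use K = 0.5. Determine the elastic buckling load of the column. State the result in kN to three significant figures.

I = a⁴/12 = 33.2⁴/12 = 1.012×10^5 mm⁴
I = 1.012×10^5 mm⁴ = 1.012×10^-7 m⁴
Effective length L_e = K·L = 0.5 × 2.05 = 1.025 m
P_cr = π²EI / L_e² = π² × 71.3×10⁹ × 1.012×10^-7 / 1.025² = 6.781×10^4 N

P_cr ≈ 67.8 kN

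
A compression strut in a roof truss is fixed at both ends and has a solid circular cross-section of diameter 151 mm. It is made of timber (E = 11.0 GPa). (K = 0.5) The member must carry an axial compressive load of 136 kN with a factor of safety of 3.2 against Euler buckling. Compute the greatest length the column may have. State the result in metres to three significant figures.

L_max ≈ 5.05 m

I = πd⁴/64 = π×151⁴/64 = 2.552×10^7 mm⁴
I = 2.552×10^-5 m⁴
Required critical load P_cr = n·P = 3.2 × 136 = 435.2 kN = 4.352×10^5 N
From P_cr = π²EI/(K·L)²:  L = (1/K)·√(π²EI/P_cr) = (1/0.5)·√(π²×1.10×10^10×2.552×10^-5/4.352×10^5)
L = 5.05 m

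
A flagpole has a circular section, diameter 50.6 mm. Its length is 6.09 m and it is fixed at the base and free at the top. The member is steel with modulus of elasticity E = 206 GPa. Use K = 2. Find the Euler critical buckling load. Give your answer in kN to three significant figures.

I = πd⁴/64 = π×50.6⁴/64 = 3.218×10^5 mm⁴
I = 3.218×10^5 mm⁴ = 3.218×10^-7 m⁴
Effective length L_e = K·L = 2 × 6.09 = 12.18 m
P_cr = π²EI / L_e² = π² × 206×10⁹ × 3.218×10^-7 / 12.18² = 4.410×10^3 N

P_cr ≈ 4.41 kN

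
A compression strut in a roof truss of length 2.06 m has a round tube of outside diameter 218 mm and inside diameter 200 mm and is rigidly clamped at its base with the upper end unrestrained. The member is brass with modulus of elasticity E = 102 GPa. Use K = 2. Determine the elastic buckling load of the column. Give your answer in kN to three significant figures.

P_cr ≈ 1920 kN

d_o = 218 mm, d_i = 200 mm
I = π(d_o⁴ − d_i⁴)/64 = π(218⁴ − 200.0⁴)/64 = 3.233×10^7 mm⁴
I = 3.233×10^7 mm⁴ = 3.233×10^-5 m⁴
Effective length L_e = K·L = 2 × 2.06 = 4.120 m
P_cr = π²EI / L_e² = π² × 102×10⁹ × 3.233×10^-5 / 4.120² = 1.917×10^6 N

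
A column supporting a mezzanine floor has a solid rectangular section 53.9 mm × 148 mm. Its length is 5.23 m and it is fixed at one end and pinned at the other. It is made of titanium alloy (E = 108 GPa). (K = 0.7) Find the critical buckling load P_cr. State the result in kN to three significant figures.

Buckling occurs about the weak axis: I_min = h·b³/12 with b = 53.9 mm (the shorter side).
I_min = 148×53.9³/12 = 1.931×10^6 mm⁴
I = 1.931×10^6 mm⁴ = 1.931×10^-6 m⁴
Effective length L_e = K·L = 0.7 × 5.23 = 3.661 m
P_cr = π²EI / L_e² = π² × 108×10⁹ × 1.931×10^-6 / 3.661² = 1.536×10^5 N

P_cr ≈ 154 kN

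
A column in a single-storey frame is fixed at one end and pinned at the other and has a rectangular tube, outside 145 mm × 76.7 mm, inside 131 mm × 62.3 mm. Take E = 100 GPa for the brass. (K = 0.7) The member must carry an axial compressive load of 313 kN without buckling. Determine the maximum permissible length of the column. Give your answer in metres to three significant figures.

Weak-axis I_min = (h_o·b_o³ − h_i·b_i³)/12 with b_o = 76.7, b_i = 62.30 mm (shorter outer/inner sides).
I_min = (145×76.7³ − 131.0×62.30³)/12 = 2.813×10^6 mm⁴
I = 2.813×10^-6 m⁴
At the buckling limit P_cr = P = 3.130×10^5 N
From P_cr = π²EI/(K·L)²:  L = (1/K)·√(π²EI/P_cr) = (1/0.7)·√(π²×1.00×10^11×2.813×10^-6/3.130×10^5)
L = 4.25 m

L_max ≈ 4.25 m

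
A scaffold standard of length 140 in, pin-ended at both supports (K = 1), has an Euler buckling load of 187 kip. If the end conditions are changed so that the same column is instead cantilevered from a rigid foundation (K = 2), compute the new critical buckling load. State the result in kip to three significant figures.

P_cr ∝ 1/K², so P_cr,new = P_cr,old × (K_old/K_new)² = 187 × (1/2)²
= 187 × 0.2500 = 46.8 kip

P_cr ≈ 46.8 kip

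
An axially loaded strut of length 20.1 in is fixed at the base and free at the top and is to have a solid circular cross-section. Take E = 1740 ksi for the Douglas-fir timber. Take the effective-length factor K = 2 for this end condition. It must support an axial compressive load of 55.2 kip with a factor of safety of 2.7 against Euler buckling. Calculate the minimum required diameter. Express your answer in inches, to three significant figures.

Required P_cr = n·P = 2.7 × 55.2 = 149.0 kip
L_e = K·L = 2 × 20.1 = 40.20 in
Required I = P_cr·L_e²/(π²E) = 1.490×10^5 × 40.20² / (π² × 1.74×10^6) = 14.03 in⁴
Solid circle: I = πd⁴/64  ⇒  d = (64I/π)^(1/4) = (64×14.03/π)^(1/4) = 4.11 in

d ≈ 4.11 in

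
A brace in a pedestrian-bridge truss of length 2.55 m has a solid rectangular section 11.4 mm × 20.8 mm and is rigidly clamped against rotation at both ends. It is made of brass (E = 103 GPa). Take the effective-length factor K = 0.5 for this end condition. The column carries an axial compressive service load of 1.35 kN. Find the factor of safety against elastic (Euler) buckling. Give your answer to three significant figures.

n ≈ 1.19

Buckling occurs about the weak axis: I_min = h·b³/12 with b = 11.4 mm (the shorter side).
I_min = 20.8×11.4³/12 = 2.568×10^3 mm⁴
I = 2.568×10^3 mm⁴ = 2.568×10^-9 m⁴
Effective length L_e = K·L = 0.5 × 2.55 = 1.275 m
P_cr = π²EI / L_e² = π² × 103×10⁹ × 2.568×10^-9 / 1.275² = 1.606×10^3 N
Factor of safety n = P_cr / P = 1.6059 / 1.35 = 1.19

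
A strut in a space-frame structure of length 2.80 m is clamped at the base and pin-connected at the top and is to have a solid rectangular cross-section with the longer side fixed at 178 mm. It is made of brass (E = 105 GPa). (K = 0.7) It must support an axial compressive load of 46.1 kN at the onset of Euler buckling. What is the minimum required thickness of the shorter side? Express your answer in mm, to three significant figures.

L_e = K·L = 0.7 × 2.80 = 1.960 m
Required I = P_cr·L_e²/(π²E) = 4.610×10^4 × 1.960² / (π² × 1.05×10^11) = 1.709×10^-7 m⁴
I_req = 1.709×10^5 mm⁴
Rectangle, weak axis: I_min = h·b³/12 with h = 178 mm fixed  ⇒  b = (12I/h)^(1/3) = 22.6 mm

b ≈ 22.6 mm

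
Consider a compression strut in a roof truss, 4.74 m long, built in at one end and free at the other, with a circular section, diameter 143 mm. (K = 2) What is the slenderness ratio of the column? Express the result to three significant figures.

I = πd⁴/64 = π×143⁴/64 = 2.053×10^7 mm⁴
A = 1.606×10^4 mm²;  r_min = √(I/A) = √(2.053×10^7/1.606×10^4) = 35.75 mm
L_e = K·L = 2 × 4.74 m = 9.480 m = 9480.0 mm
λ = L_e / r_min = 9480.0 / 35.75 = 265

λ ≈ 265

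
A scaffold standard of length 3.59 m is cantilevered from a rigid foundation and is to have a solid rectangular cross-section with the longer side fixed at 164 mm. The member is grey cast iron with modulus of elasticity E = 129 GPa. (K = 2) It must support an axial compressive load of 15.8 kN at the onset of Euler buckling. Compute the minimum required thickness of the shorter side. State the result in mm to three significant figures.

b ≈ 36.0 mm

L_e = K·L = 2 × 3.59 = 7.180 m
Required I = P_cr·L_e²/(π²E) = 1.580×10^4 × 7.180² / (π² × 1.29×10^11) = 6.398×10^-7 m⁴
I_req = 6.398×10^5 mm⁴
Rectangle, weak axis: I_min = h·b³/12 with h = 164 mm fixed  ⇒  b = (12I/h)^(1/3) = 36.0 mm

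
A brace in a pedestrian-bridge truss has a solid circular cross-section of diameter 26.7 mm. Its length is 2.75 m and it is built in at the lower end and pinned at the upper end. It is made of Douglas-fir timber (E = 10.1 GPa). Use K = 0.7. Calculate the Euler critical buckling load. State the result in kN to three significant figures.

P_cr ≈ 0.671 kN

I = πd⁴/64 = π×26.7⁴/64 = 2.495×10^4 mm⁴
I = 2.495×10^4 mm⁴ = 2.495×10^-8 m⁴
Effective length L_e = K·L = 0.7 × 2.75 = 1.925 m
P_cr = π²EI / L_e² = π² × 10.1×10⁹ × 2.495×10^-8 / 1.925² = 671.1 N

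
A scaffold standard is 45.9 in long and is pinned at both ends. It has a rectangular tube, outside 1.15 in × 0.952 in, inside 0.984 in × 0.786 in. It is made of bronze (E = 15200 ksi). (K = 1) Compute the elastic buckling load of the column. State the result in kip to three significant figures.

Weak-axis I_min = (h_o·b_o³ − h_i·b_i³)/12 with b_o = 0.952, b_i = 0.7860 in (shorter outer/inner sides).
I_min = (1.15×0.952³ − 0.9840×0.7860³)/12 = 4.287×10^-2 in⁴
Effective length L_e = K·L = 1 × 45.9 = 45.90 in
P_cr = π²EI / L_e² = π² × 15200×10³ × 4.287×10^-2 / 45.90² = 3.052×10^3 lb

P_cr ≈ 3.05 kip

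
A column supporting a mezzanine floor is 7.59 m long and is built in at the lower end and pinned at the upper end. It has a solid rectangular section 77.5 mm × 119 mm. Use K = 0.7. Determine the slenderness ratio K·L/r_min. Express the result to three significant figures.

For a rectangle r_min = b/√12 = 77.5/√12 = 22.37 mm
L_e = K·L = 0.7 × 7.59 m = 5.313 m = 5313.0 mm
λ = L_e / r_min = 5313.0 / 22.37 = 237

λ ≈ 237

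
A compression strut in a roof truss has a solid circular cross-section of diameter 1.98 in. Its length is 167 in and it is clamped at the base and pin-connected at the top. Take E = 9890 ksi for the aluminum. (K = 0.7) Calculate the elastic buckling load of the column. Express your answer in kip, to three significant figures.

I = πd⁴/64 = π×1.98⁴/64 = 0.7545 in⁴
Effective length L_e = K·L = 0.7 × 167 = 116.9 in
P_cr = π²EI / L_e² = π² × 9890×10³ × 0.7545 / 116.9² = 5.389×10^3 lb

P_cr ≈ 5.39 kip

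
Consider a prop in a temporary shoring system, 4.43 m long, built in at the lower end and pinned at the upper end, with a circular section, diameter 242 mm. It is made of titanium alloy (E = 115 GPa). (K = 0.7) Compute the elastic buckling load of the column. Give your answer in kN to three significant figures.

I = πd⁴/64 = π×242⁴/64 = 1.684×10^8 mm⁴
I = 1.684×10^8 mm⁴ = 1.684×10^-4 m⁴
Effective length L_e = K·L = 0.7 × 4.43 = 3.101 m
P_cr = π²EI / L_e² = π² × 115×10⁹ × 1.684×10^-4 / 3.101² = 1.987×10^7 N

P_cr ≈ 19900 kN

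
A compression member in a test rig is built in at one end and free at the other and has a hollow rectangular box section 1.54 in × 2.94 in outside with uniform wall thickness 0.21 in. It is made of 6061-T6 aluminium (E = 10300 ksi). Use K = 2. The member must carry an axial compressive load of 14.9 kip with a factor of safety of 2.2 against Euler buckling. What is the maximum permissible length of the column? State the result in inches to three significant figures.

L_max ≈ 21.6 in

Inner dimensions: h_i = 2.94 − 2×0.21 = 2.520 in, b_i = 1.54 − 2×0.21 = 1.120 in
Weak-axis I_min = (h_o·b_o³ − h_i·b_i³)/12 with b_o = 1.54, b_i = 1.120 in (shorter outer/inner sides).
I_min = (2.94×1.54³ − 2.520×1.120³)/12 = 0.5998 in⁴
Required critical load P_cr = n·P = 2.2 × 14.9 = 32.78 kip = 3.278×10^4 lb
From P_cr = π²EI/(K·L)²:  L = (1/K)·√(π²EI/P_cr) = (1/2)·√(π²×1.03×10^7×0.5998/3.278×10^4)
L = 21.6 in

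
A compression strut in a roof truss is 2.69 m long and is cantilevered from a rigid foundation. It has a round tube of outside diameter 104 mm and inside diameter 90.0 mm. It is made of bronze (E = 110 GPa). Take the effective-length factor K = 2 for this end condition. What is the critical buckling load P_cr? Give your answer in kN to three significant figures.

P_cr ≈ 94.6 kN

d_o = 104 mm, d_i = 90.0 mm
I = π(d_o⁴ − d_i⁴)/64 = π(104⁴ − 90.00⁴)/64 = 2.522×10^6 mm⁴
I = 2.522×10^6 mm⁴ = 2.522×10^-6 m⁴
Effective length L_e = K·L = 2 × 2.69 = 5.380 m
P_cr = π²EI / L_e² = π² × 110×10⁹ × 2.522×10^-6 / 5.380² = 9.459×10^4 N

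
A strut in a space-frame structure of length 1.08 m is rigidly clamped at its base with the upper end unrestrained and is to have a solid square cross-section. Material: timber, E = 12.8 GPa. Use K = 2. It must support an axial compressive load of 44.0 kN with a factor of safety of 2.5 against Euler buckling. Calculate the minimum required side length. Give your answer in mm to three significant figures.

Required P_cr = n·P = 2.5 × 44.0 = 110.0 kN
L_e = K·L = 2 × 1.08 = 2.160 m
Required I = P_cr·L_e²/(π²E) = 1.100×10^5 × 2.160² / (π² × 1.28×10^10) = 4.062×10^-6 m⁴
I_req = 4.062×10^6 mm⁴
Solid square: I = a⁴/12  ⇒  a = (12I)^(1/4) = (12×4.062×10^6)^(1/4) = 83.6 mm

a ≈ 83.6 mm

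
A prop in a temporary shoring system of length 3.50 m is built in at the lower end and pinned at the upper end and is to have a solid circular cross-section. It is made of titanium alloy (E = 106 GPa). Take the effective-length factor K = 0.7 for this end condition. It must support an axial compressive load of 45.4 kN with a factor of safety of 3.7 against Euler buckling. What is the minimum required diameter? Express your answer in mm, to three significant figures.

d ≈ 66.6 mm

Required P_cr = n·P = 3.7 × 45.4 = 168.0 kN
L_e = K·L = 0.7 × 3.50 = 2.450 m
Required I = P_cr·L_e²/(π²E) = 1.680×10^5 × 2.450² / (π² × 1.06×10^11) = 9.638×10^-7 m⁴
I_req = 9.638×10^5 mm⁴
Solid circle: I = πd⁴/64  ⇒  d = (64I/π)^(1/4) = (64×9.638×10^5/π)^(1/4) = 66.6 mm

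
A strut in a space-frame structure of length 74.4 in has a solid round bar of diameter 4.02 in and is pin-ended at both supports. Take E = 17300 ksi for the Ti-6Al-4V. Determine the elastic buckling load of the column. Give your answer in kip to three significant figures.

P_cr ≈ 395 kip

I = πd⁴/64 = π×4.02⁴/64 = 12.82 in⁴
Effective length L_e = K·L = 1 × 74.4 = 74.40 in
P_cr = π²EI / L_e² = π² × 17300×10³ × 12.82 / 74.40² = 3.954×10^5 lb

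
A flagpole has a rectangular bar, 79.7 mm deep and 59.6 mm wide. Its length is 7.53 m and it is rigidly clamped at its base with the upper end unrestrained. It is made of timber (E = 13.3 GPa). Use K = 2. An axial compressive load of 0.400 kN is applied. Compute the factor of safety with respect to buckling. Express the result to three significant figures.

n ≈ 2.03

Buckling occurs about the weak axis: I_min = h·b³/12 with b = 59.6 mm (the shorter side).
I_min = 79.7×59.6³/12 = 1.406×10^6 mm⁴
I = 1.406×10^6 mm⁴ = 1.406×10^-6 m⁴
Effective length L_e = K·L = 2 × 7.53 = 15.06 m
P_cr = π²EI / L_e² = π² × 13.3×10⁹ × 1.406×10^-6 / 15.06² = 813.8 N
Factor of safety n = P_cr / P = 0.81380 / 0.400 = 2.03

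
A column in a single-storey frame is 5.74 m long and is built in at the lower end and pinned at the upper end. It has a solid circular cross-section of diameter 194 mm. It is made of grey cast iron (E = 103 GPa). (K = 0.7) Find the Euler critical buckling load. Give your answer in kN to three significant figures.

P_cr ≈ 4380 kN

I = πd⁴/64 = π×194⁴/64 = 6.953×10^7 mm⁴
I = 6.953×10^7 mm⁴ = 6.953×10^-5 m⁴
Effective length L_e = K·L = 0.7 × 5.74 = 4.018 m
P_cr = π²EI / L_e² = π² × 103×10⁹ × 6.953×10^-5 / 4.018² = 4.378×10^6 N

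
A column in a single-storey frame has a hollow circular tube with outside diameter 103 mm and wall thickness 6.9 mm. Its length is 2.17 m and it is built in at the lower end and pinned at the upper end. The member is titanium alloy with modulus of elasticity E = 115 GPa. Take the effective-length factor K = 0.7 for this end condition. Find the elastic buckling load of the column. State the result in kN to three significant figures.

P_cr ≈ 1190 kN

Inner diameter d_i = 103 − 2×6.9 = 89.20 mm
I = π(d_o⁴ − d_i⁴)/64 = π(103⁴ − 89.20⁴)/64 = 2.417×10^6 mm⁴
I = 2.417×10^6 mm⁴ = 2.417×10^-6 m⁴
Effective length L_e = K·L = 0.7 × 2.17 = 1.519 m
P_cr = π²EI / L_e² = π² × 115×10⁹ × 2.417×10^-6 / 1.519² = 1.189×10^6 N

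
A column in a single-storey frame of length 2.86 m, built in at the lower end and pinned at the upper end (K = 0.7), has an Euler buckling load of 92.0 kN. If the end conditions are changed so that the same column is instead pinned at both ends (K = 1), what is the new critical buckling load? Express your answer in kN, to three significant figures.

P_cr ≈ 45.1 kN

P_cr ∝ 1/K², so P_cr,new = P_cr,old × (K_old/K_new)² = 92.0 × (0.7/1)²
= 92.0 × 0.4900 = 45.1 kN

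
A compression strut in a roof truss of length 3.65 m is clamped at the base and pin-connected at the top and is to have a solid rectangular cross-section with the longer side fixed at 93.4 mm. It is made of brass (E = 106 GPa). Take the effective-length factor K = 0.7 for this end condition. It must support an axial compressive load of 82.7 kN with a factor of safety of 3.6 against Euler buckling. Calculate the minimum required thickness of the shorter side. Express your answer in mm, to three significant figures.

b ≈ 62.0 mm

Required P_cr = n·P = 3.6 × 82.7 = 297.7 kN
L_e = K·L = 0.7 × 3.65 = 2.555 m
Required I = P_cr·L_e²/(π²E) = 2.977×10^5 × 2.555² / (π² × 1.06×10^11) = 1.858×10^-6 m⁴
I_req = 1.858×10^6 mm⁴
Rectangle, weak axis: I_min = h·b³/12 with h = 93.4 mm fixed  ⇒  b = (12I/h)^(1/3) = 62.0 mm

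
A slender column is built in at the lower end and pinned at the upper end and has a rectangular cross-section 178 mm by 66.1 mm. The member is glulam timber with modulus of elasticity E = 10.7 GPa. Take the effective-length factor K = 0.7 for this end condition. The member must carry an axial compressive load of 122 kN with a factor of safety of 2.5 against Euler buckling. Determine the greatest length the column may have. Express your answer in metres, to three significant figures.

Buckling occurs about the weak axis: I_min = h·b³/12 with b = 66.1 mm (the shorter side).
I_min = 178×66.1³/12 = 4.284×10^6 mm⁴
I = 4.284×10^-6 m⁴
Required critical load P_cr = n·P = 2.5 × 122 = 305.0 kN = 3.050×10^5 N
From P_cr = π²EI/(K·L)²:  L = (1/K)·√(π²EI/P_cr) = (1/0.7)·√(π²×1.07×10^10×4.284×10^-6/3.050×10^5)
L = 1.74 m

L_max ≈ 1.74 m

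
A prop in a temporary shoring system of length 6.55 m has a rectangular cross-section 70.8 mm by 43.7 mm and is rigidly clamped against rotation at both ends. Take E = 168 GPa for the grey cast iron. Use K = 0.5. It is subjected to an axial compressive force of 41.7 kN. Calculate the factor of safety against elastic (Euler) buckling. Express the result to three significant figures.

n ≈ 1.83

Buckling occurs about the weak axis: I_min = h·b³/12 with b = 43.7 mm (the shorter side).
I_min = 70.8×43.7³/12 = 4.924×10^5 mm⁴
I = 4.924×10^5 mm⁴ = 4.924×10^-7 m⁴
Effective length L_e = K·L = 0.5 × 6.55 = 3.275 m
P_cr = π²EI / L_e² = π² × 168×10⁹ × 4.924×10^-7 / 3.275² = 7.612×10^4 N
Factor of safety n = P_cr / P = 76.117 / 41.7 = 1.83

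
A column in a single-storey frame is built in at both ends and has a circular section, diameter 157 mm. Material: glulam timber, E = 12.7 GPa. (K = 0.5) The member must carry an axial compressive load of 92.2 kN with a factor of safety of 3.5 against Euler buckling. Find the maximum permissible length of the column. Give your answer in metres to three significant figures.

I = πd⁴/64 = π×157⁴/64 = 2.982×10^7 mm⁴
I = 2.982×10^-5 m⁴
Required critical load P_cr = n·P = 3.5 × 92.2 = 322.7 kN = 3.227×10^5 N
From P_cr = π²EI/(K·L)²:  L = (1/K)·√(π²EI/P_cr) = (1/0.5)·√(π²×1.27×10^10×2.982×10^-5/3.227×10^5)
L = 6.81 m

L_max ≈ 6.81 m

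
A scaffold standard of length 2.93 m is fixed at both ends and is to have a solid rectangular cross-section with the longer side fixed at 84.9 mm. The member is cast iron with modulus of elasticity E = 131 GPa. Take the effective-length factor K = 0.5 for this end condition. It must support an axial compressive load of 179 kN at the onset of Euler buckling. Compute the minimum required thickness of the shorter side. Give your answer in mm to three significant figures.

L_e = K·L = 0.5 × 2.93 = 1.465 m
Required I = P_cr·L_e²/(π²E) = 1.790×10^5 × 1.465² / (π² × 1.31×10^11) = 2.971×10^-7 m⁴
I_req = 2.971×10^5 mm⁴
Rectangle, weak axis: I_min = h·b³/12 with h = 84.9 mm fixed  ⇒  b = (12I/h)^(1/3) = 34.8 mm

b ≈ 34.8 mm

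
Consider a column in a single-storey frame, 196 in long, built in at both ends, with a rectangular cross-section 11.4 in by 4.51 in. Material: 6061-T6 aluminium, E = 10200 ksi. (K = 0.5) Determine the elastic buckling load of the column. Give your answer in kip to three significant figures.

Buckling occurs about the weak axis: I_min = h·b³/12 with b = 4.51 in (the shorter side).
I_min = 11.4×4.51³/12 = 87.15 in⁴
Effective length L_e = K·L = 0.5 × 196 = 98.00 in
P_cr = π²EI / L_e² = π² × 10200×10³ × 87.15 / 98.00² = 9.135×10^5 lb

P_cr ≈ 913 kip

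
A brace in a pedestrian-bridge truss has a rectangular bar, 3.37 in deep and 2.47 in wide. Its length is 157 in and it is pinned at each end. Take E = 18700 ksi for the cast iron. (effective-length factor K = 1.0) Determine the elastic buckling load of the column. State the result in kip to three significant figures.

Buckling occurs about the weak axis: I_min = h·b³/12 with b = 2.47 in (the shorter side).
I_min = 3.37×2.47³/12 = 4.232 in⁴
Effective length L_e = K·L = 1 × 157 = 157.0 in
P_cr = π²EI / L_e² = π² × 18700×10³ × 4.232 / 157.0² = 3.169×10^4 lb

P_cr ≈ 31.7 kip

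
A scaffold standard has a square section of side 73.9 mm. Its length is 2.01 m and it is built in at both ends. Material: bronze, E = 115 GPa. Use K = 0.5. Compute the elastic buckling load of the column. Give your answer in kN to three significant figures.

I = a⁴/12 = 73.9⁴/12 = 2.485×10^6 mm⁴
I = 2.485×10^6 mm⁴ = 2.485×10^-6 m⁴
Effective length L_e = K·L = 0.5 × 2.01 = 1.005 m
P_cr = π²EI / L_e² = π² × 115×10⁹ × 2.485×10^-6 / 1.005² = 2.793×10^6 N

P_cr ≈ 2790 kN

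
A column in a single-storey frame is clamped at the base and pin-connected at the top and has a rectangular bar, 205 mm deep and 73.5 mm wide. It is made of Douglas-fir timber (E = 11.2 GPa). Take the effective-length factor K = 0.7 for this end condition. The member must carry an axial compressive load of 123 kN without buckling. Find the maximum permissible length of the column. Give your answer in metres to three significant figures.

Buckling occurs about the weak axis: I_min = h·b³/12 with b = 73.5 mm (the shorter side).
I_min = 205×73.5³/12 = 6.783×10^6 mm⁴
I = 6.783×10^-6 m⁴
At the buckling limit P_cr = P = 1.230×10^5 N
From P_cr = π²EI/(K·L)²:  L = (1/K)·√(π²EI/P_cr) = (1/0.7)·√(π²×1.12×10^10×6.783×10^-6/1.230×10^5)
L = 3.53 m

L_max ≈ 3.53 m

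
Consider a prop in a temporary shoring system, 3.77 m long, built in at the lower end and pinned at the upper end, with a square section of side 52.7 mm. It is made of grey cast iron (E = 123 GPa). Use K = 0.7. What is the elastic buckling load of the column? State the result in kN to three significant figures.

P_cr ≈ 112 kN

I = a⁴/12 = 52.7⁴/12 = 6.428×10^5 mm⁴
I = 6.428×10^5 mm⁴ = 6.428×10^-7 m⁴
Effective length L_e = K·L = 0.7 × 3.77 = 2.639 m
P_cr = π²EI / L_e² = π² × 123×10⁹ × 6.428×10^-7 / 2.639² = 1.120×10^5 N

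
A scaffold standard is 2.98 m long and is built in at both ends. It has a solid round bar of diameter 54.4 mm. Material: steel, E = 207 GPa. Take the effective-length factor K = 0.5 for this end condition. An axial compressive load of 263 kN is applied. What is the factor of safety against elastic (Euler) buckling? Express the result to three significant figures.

n ≈ 1.50

I = πd⁴/64 = π×54.4⁴/64 = 4.299×10^5 mm⁴
I = 4.299×10^5 mm⁴ = 4.299×10^-7 m⁴
Effective length L_e = K·L = 0.5 × 2.98 = 1.490 m
P_cr = π²EI / L_e² = π² × 207×10⁹ × 4.299×10^-7 / 1.490² = 3.956×10^5 N
Factor of safety n = P_cr / P = 395.61 / 263 = 1.50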